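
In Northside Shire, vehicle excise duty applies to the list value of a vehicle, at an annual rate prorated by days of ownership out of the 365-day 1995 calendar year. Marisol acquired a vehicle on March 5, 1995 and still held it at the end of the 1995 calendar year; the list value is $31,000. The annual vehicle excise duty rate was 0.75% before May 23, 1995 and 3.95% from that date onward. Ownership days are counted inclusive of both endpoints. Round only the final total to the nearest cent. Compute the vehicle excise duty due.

$798.44

March 5 – May 22, 1995: 79 days at 0.75% → $31,000 × 0.75% × 79/365 = $50.3219
May 23 – December 31, 1995: 223 days at 3.95% → $31,000 × 3.95% × 223/365 = $748.1192
Total = $798.4411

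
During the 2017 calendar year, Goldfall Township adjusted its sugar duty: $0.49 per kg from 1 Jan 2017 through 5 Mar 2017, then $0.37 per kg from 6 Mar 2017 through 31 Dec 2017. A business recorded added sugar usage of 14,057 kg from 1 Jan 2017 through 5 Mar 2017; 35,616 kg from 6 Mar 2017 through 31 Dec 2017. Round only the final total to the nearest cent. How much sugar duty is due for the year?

$20,065.85

1 Jan – 5 Mar 2017: 14,057 kg at $0.49/kg → $6,887.93
6 Mar – 31 Dec 2017: 35,616 kg at $0.37/kg → $13,177.92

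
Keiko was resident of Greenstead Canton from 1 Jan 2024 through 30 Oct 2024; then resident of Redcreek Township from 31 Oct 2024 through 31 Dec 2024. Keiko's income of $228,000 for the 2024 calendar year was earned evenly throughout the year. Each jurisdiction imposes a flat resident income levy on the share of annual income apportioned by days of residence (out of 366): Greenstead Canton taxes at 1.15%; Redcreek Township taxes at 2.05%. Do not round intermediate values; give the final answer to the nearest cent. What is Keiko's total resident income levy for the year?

Greenstead Canton, 1 Jan – 30 Oct 2024: 304 days → $228,000 × 1.15% × 304/366 = $2,177.8361
Redcreek Township, 31 Oct – 31 Dec 2024: 62 days → $228,000 × 2.05% × 62/366 = $791.7705
Total = $2,969.6066

$2,969.61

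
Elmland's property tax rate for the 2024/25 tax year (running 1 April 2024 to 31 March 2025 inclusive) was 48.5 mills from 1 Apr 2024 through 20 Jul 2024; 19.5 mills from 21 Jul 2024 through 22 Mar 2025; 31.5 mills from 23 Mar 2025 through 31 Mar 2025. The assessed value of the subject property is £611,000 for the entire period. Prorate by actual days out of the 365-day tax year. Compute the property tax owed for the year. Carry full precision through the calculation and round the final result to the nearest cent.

1 Apr – 20 Jul 2024: 111 days at 48.5 mills → £611,000 × 4.85% × 111/365 = £9,011.8315
21 Jul 2024 – 22 Mar 2025: 245 days at 19.5 mills → £611,000 × 1.95% × 245/365 = £7,997.4041
23 Mar – 31 Mar 2025: 9 days at 31.5 mills → £611,000 × 3.15% × 9/365 = £474.5712
Total = £17,483.8068

£17,483.81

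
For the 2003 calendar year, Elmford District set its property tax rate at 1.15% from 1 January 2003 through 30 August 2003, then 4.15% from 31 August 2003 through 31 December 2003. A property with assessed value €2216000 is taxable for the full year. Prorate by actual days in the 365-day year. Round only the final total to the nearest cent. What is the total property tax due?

1 January – 30 August 2003: 242 days at 1.15% → €2216000 × 1.15% × 242/365 = €16896.2411
31 August – 31 December 2003: 123 days at 4.15% → €2216000 × 4.15% × 123/365 = €30990.6082
Total = €47886.8493

€47886.85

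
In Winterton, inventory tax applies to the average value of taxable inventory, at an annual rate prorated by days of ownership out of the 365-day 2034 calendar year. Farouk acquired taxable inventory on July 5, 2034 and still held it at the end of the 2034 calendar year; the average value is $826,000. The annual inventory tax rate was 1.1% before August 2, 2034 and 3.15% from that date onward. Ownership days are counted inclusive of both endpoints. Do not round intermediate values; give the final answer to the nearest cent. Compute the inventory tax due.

July 5 – August 1, 2034: 28 days at 1.1% → $826,000 × 1.1% × 28/365 = $697.0082
August 2 – December 31, 2034: 152 days at 3.15% → $826,000 × 3.15% × 152/365 = $10,835.3096
Total = $11,532.3178

$11,532.32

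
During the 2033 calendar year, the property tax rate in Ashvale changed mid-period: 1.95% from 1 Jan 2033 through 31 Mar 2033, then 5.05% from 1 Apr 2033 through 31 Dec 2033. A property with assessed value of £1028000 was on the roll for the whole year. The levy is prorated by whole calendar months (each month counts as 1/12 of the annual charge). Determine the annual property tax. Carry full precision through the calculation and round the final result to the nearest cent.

1 Jan – 31 Mar 2033: 3 months at 1.95% → £1028000 × 1.95% × 3/12 = £5011.5000
1 Apr – 31 Dec 2033: 9 months at 5.05% → £1028000 × 5.05% × 9/12 = £38935.5000
Total = £43947.0000

£43947.00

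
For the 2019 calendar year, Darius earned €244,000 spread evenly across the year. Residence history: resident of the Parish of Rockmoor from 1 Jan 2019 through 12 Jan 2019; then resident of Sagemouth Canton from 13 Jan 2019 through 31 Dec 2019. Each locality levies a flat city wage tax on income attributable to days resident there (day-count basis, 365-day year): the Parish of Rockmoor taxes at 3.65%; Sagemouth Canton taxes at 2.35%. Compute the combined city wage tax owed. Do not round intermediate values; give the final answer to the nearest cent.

The Parish of Rockmoor, 1 Jan – 12 Jan 2019: 12 days → €244,000 × 3.65% × 12/365 = €292.8000
Sagemouth Canton, 13 Jan – 31 Dec 2019: 353 days → €244,000 × 2.35% × 353/365 = €5,545.4849
Total = €5,838.2849

€5,838.28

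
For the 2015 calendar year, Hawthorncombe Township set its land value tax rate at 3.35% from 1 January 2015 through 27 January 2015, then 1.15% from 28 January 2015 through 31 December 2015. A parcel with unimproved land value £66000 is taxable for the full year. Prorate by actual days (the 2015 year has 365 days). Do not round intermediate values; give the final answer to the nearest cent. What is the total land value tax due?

£866.41

1 January – 27 January 2015: 27 days at 3.35% → £66000 × 3.35% × 27/365 = £163.5534
28 January – 31 December 2015: 338 days at 1.15% → £66000 × 1.15% × 338/365 = £702.8548
Total = £866.4082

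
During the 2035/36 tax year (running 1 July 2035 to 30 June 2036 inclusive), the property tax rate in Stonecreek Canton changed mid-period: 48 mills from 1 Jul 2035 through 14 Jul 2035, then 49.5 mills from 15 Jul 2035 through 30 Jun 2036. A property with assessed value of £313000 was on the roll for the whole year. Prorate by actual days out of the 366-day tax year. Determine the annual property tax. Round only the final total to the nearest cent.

£15475.54

1 Jul – 14 Jul 2035: 14 days at 48 mills → £313000 × 4.8% × 14/366 = £574.6885
15 Jul 2035 – 30 Jun 2036: 352 days at 49.5 mills → £313000 × 4.95% × 352/366 = £14900.8525
Total = £15475.5410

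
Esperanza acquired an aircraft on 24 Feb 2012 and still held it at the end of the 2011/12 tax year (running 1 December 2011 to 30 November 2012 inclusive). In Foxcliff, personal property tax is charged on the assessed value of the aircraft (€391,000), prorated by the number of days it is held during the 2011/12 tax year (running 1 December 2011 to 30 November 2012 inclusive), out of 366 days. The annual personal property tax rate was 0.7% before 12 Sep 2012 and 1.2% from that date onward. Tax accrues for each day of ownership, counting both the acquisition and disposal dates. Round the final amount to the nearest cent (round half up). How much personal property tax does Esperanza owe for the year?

€2,528.68

24 Feb – 11 Sep 2012: 201 days at 0.7% → €391,000 × 0.7% × 201/366 = €1,503.1066
12 Sep – 30 Nov 2012: 80 days at 1.2% → €391,000 × 1.2% × 80/366 = €1,025.5738
Total = €2,528.6803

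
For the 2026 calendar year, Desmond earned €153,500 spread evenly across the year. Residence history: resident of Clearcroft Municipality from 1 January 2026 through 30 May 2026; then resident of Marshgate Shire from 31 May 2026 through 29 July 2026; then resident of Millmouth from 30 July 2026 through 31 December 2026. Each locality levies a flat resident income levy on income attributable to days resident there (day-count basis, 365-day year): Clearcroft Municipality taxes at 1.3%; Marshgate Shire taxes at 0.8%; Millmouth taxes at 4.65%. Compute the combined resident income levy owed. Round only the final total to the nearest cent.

€4,053.03

Clearcroft Municipality, 1 January – 30 May 2026: 150 days → €153,500 × 1.3% × 150/365 = €820.0685
Marshgate Shire, 31 May – 29 July 2026: 60 days → €153,500 × 0.8% × 60/365 = €201.8630
Millmouth, 30 July – 31 December 2026: 155 days → €153,500 × 4.65% × 155/365 = €3,031.0993
Total = €4,053.0308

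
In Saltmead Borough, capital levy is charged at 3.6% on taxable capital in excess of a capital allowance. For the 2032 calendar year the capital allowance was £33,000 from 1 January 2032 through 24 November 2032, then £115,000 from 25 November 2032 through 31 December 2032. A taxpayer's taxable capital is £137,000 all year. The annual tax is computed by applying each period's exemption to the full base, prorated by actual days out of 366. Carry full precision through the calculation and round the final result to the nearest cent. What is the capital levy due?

£3,445.57

1 January – 24 November 2032: 329 days, exemption £33,000 → (£137,000 − £33,000) × 3.6% × 329/366 = £3,365.5082
25 November – 31 December 2032: 37 days, exemption £115,000 → (£137,000 − £115,000) × 3.6% × 37/366 = £80.0656
Total = £3,445.5738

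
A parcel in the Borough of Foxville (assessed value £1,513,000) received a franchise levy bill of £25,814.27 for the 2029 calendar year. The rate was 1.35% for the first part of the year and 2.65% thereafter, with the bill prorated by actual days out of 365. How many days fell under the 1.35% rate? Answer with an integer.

265 days

Let d = days at the first rate; then 365 − d days at the second rate.
£1,513,000 × [1.35%·d + 2.65%·(365−d)] / 365 = £25,814.27
Solving gives d = 265, so the new rate took effect on 23 Sep 2029.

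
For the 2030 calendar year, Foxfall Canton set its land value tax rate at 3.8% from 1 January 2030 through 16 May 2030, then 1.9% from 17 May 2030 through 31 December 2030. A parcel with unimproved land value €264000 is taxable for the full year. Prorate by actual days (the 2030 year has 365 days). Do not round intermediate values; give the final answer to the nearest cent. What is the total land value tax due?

€6884.98

1 January – 16 May 2030: 136 days at 3.8% → €264000 × 3.8% × 136/365 = €3737.9507
17 May – 31 December 2030: 229 days at 1.9% → €264000 × 1.9% × 229/365 = €3147.0247
Total = €6884.9753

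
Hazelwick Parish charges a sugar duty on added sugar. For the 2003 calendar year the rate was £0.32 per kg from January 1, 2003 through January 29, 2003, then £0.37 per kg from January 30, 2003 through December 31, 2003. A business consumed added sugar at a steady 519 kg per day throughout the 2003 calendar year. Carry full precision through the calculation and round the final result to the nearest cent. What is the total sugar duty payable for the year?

January 1 – January 29, 2003: 29 days × 519 kg/day = 15,051 kg at £0.32/kg → £4,816.32
January 30 – December 31, 2003: 336 days × 519 kg/day = 174,384 kg at £0.37/kg → £64,522.08

£69,338.40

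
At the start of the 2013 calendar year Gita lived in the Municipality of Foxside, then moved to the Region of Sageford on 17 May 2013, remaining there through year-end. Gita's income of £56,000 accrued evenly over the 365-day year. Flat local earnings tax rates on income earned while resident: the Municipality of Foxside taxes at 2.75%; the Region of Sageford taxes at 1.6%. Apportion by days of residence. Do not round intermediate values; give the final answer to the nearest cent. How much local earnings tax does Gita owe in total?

£1,135.96

The Municipality of Foxside, 1 Jan – 16 May 2013: 136 days → £56,000 × 2.75% × 136/365 = £573.8082
The Region of Sageford, 17 May – 31 Dec 2013: 229 days → £56,000 × 1.6% × 229/365 = £562.1479
Total = £1,135.9562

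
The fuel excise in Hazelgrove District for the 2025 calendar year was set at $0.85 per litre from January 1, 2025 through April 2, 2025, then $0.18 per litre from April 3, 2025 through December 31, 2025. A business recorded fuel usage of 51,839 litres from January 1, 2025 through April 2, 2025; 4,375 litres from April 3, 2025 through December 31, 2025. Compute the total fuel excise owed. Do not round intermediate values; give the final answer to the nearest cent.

$44,850.65

January 1 – April 2, 2025: 51,839 litres at $0.85/litre → $44,063.15
April 3 – December 31, 2025: 4,375 litres at $0.18/litre → $787.50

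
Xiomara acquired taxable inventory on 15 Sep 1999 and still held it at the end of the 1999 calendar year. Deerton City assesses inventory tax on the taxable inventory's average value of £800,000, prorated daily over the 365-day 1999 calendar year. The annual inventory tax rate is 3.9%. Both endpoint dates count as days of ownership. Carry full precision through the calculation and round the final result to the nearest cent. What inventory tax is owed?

£9,231.78

Days held (15 Sep – 31 Dec 1999): 108 out of 365
Tax = £800,000 × 3.9% × 108/365 = £9,231.7808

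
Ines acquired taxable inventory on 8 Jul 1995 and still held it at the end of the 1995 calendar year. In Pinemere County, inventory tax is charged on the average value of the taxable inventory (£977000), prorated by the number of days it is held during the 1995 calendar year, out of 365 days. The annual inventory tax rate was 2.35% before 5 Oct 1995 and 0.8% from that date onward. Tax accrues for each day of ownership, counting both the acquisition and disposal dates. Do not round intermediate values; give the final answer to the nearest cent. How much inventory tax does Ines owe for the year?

£7482.75

8 Jul – 4 Oct 1995: 89 days at 2.35% → £977000 × 2.35% × 89/365 = £5598.3438
5 Oct – 31 Dec 1995: 88 days at 0.8% → £977000 × 0.8% × 88/365 = £1884.4055
Total = £7482.7493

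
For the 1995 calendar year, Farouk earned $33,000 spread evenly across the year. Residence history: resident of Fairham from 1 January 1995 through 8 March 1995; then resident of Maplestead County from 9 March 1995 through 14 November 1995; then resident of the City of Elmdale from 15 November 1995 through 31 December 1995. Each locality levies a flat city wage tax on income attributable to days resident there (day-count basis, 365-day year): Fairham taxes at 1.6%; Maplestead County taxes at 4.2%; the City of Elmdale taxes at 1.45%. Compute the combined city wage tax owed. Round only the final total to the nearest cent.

Fairham, 1 January – 8 March 1995: 67 days → $33,000 × 1.6% × 67/365 = $96.9205
Maplestead County, 9 March – 14 November 1995: 251 days → $33,000 × 4.2% × 251/365 = $953.1123
The City of Elmdale, 15 November – 31 December 1995: 47 days → $33,000 × 1.45% × 47/365 = $61.6151
Total = $1,111.6479

$1,111.65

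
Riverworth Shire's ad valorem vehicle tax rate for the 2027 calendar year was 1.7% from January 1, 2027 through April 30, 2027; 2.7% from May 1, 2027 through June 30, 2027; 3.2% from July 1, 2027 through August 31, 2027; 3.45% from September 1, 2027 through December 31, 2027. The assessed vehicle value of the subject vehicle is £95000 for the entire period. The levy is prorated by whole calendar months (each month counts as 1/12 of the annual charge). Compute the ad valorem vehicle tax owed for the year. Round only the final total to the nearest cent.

£2565.00

January 1 – April 30, 2027: 4 months at 1.7% → £95000 × 1.7% × 4/12 = £538.3333
May 1 – June 30, 2027: 2 months at 2.7% → £95000 × 2.7% × 2/12 = £427.5000
July 1 – August 31, 2027: 2 months at 3.2% → £95000 × 3.2% × 2/12 = £506.6667
September 1 – December 31, 2027: 4 months at 3.45% → £95000 × 3.45% × 4/12 = £1092.5000
Total = £2565.0000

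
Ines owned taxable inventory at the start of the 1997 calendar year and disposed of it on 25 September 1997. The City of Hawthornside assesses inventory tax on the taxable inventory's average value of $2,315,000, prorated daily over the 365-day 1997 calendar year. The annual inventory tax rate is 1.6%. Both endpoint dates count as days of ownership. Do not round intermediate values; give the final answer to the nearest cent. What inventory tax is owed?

$27,196.49

Days held (1 January – 25 September 1997): 268 out of 365
Tax = $2,315,000 × 1.6% × 268/365 = $27,196.4932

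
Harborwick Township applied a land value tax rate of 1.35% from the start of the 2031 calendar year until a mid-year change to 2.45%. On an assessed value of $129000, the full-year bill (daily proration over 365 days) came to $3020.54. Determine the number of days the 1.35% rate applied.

Let d = days at the first rate; then 365 − d days at the second rate.
$129000 × [1.35%·d + 2.45%·(365−d)] / 365 = $3020.54
Solving gives d = 36, so the new rate took effect on 6 February 2031.

36 days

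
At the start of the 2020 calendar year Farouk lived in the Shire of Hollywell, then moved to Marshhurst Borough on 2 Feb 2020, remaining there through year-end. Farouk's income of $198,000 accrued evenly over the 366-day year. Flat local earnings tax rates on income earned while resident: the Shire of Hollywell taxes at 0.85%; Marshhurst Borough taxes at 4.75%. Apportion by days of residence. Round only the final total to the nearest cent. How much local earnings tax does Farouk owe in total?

The Shire of Hollywell, 1 Jan – 1 Feb 2020: 32 days → $198,000 × 0.85% × 32/366 = $147.1475
Marshhurst Borough, 2 Feb – 31 Dec 2020: 334 days → $198,000 × 4.75% × 334/366 = $8,582.7049
Total = $8,729.8525

$8,729.85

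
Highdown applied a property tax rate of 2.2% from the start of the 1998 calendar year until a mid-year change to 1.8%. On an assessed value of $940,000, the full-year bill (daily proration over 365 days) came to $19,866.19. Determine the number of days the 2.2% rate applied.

286 days

Let d = days at the first rate; then 365 − d days at the second rate.
$940,000 × [2.2%·d + 1.8%·(365−d)] / 365 = $19,866.19
Solving gives d = 286, so the new rate took effect on October 14, 1998.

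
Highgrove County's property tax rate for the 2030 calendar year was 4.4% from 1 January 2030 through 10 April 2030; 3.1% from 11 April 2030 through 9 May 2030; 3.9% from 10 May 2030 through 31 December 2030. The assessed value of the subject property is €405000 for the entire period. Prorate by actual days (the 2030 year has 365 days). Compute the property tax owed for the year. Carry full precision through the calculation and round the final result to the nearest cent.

€16092.37

1 January – 10 April 2030: 100 days at 4.4% → €405000 × 4.4% × 100/365 = €4882.1918
11 April – 9 May 2030: 29 days at 3.1% → €405000 × 3.1% × 29/365 = €997.5205
10 May – 31 December 2030: 236 days at 3.9% → €405000 × 3.9% × 236/365 = €10212.6575
Total = €16092.3699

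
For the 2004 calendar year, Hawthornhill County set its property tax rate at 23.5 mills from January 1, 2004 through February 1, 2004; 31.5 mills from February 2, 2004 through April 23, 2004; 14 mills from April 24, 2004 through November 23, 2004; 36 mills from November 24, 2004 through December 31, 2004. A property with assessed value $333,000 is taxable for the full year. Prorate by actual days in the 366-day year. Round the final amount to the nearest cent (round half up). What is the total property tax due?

January 1 – February 1, 2004: 32 days at 23.5 mills → $333,000 × 2.35% × 32/366 = $684.1967
February 2 – April 23, 2004: 82 days at 31.5 mills → $333,000 × 3.15% × 82/366 = $2,350.1066
April 24 – November 23, 2004: 214 days at 14 mills → $333,000 × 1.4% × 214/366 = $2,725.8689
November 24 – December 31, 2004: 38 days at 36 mills → $333,000 × 3.6% × 38/366 = $1,244.6557
Total = $7,004.8279

$7,004.83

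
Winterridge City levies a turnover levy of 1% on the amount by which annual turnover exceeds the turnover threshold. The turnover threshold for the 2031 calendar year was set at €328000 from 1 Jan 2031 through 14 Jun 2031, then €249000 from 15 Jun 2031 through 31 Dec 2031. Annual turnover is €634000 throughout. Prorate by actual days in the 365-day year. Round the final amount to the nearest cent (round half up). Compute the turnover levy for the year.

1 Jan – 14 Jun 2031: 165 days, exemption €328000 → (€634000 − €328000) × 1% × 165/365 = €1383.2877
15 Jun – 31 Dec 2031: 200 days, exemption €249000 → (€634000 − €249000) × 1% × 200/365 = €2109.5890
Total = €3492.8767

€3492.88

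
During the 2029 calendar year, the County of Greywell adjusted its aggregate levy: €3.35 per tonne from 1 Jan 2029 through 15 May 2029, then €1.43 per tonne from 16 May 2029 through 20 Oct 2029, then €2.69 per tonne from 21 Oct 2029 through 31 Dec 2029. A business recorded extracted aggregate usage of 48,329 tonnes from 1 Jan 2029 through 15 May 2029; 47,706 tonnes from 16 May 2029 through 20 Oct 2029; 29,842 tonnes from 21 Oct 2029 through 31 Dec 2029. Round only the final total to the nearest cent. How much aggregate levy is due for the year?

€310396.71

1 Jan – 15 May 2029: 48,329 tonnes at €3.35/tonne → €161902.15
16 May – 20 Oct 2029: 47,706 tonnes at €1.43/tonne → €68219.58
21 Oct – 31 Dec 2029: 29,842 tonnes at €2.69/tonne → €80274.98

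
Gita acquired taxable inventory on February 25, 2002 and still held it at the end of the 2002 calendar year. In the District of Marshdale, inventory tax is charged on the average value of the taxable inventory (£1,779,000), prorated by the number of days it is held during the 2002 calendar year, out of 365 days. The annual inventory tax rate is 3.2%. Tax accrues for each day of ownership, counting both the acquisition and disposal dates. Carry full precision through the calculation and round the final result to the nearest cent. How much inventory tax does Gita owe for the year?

Days held (February 25 – December 31, 2002): 310 out of 365
Tax = £1,779,000 × 3.2% × 310/365 = £48,349.8082

£48,349.81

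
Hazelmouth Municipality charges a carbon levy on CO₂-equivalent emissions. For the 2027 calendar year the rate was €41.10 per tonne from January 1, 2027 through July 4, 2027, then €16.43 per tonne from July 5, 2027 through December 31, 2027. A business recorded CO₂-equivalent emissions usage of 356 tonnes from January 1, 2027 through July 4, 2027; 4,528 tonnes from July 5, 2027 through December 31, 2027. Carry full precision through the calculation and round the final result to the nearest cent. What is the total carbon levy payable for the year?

January 1 – July 4, 2027: 356 tonnes at €41.10/tonne → €14631.60
July 5 – December 31, 2027: 4,528 tonnes at €16.43/tonne → €74395.04

€89026.64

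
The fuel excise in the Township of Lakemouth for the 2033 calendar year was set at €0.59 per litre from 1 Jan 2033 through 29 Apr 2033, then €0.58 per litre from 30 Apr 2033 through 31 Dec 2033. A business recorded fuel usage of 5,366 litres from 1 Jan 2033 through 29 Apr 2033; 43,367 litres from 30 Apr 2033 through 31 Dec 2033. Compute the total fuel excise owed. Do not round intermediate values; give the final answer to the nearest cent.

€28318.80

1 Jan – 29 Apr 2033: 5,366 litres at €0.59/litre → €3165.94
30 Apr – 31 Dec 2033: 43,367 litres at €0.58/litre → €25152.86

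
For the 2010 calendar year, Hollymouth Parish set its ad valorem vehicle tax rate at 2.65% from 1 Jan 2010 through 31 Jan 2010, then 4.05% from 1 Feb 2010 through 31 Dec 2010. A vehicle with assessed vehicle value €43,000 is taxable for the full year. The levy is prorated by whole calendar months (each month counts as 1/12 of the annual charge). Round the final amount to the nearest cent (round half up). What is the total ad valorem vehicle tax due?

1 Jan – 31 Jan 2010: 1 month at 2.65% → €43,000 × 2.65% × 1/12 = €94.9583
1 Feb – 31 Dec 2010: 11 months at 4.05% → €43,000 × 4.05% × 11/12 = €1,596.3750
Total = €1,691.3333

€1,691.33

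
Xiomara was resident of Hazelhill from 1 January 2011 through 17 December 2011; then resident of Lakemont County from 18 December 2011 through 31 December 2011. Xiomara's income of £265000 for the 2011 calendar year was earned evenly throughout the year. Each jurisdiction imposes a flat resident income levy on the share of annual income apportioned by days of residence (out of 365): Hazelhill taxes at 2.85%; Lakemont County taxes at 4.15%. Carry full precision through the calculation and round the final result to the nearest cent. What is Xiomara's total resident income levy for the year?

Hazelhill, 1 January – 17 December 2011: 351 days → £265000 × 2.85% × 351/365 = £7262.8151
Lakemont County, 18 December – 31 December 2011: 14 days → £265000 × 4.15% × 14/365 = £421.8219
Total = £7684.6370

£7684.64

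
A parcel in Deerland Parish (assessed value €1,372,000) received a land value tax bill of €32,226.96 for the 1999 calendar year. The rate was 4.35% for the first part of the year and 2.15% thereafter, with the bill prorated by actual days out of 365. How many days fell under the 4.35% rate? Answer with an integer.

Let d = days at the first rate; then 365 − d days at the second rate.
€1,372,000 × [4.35%·d + 2.15%·(365−d)] / 365 = €32,226.96
Solving gives d = 33, so the new rate took effect on 3 February 1999.

33 days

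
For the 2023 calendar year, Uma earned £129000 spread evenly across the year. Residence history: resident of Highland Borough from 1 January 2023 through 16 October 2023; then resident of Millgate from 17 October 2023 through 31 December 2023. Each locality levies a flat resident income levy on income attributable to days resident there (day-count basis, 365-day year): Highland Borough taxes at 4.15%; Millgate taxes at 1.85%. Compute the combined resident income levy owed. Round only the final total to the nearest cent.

Highland Borough, 1 January – 16 October 2023: 289 days → £129000 × 4.15% × 289/365 = £4238.7986
Millgate, 17 October – 31 December 2023: 76 days → £129000 × 1.85% × 76/365 = £496.9151
Total = £4735.7137

£4735.71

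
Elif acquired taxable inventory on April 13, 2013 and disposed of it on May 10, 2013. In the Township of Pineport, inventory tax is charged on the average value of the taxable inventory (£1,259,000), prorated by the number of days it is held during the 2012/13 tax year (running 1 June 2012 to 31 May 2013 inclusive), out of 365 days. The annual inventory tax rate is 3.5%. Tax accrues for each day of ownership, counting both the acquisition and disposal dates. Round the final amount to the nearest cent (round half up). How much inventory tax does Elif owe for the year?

Days held (April 13 – May 10, 2013): 28 out of 365
Tax = £1,259,000 × 3.5% × 28/365 = £3,380.3288

£3,380.33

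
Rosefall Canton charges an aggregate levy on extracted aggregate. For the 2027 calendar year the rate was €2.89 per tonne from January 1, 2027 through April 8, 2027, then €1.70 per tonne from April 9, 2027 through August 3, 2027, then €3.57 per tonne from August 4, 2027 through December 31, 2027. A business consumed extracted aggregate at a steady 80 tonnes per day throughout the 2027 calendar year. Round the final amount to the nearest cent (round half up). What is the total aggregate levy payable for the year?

January 1 – April 8, 2027: 98 days × 80 tonnes/day = 7,840 tonnes at €2.89/tonne → €22,657.60
April 9 – August 3, 2027: 117 days × 80 tonnes/day = 9,360 tonnes at €1.70/tonne → €15,912.00
August 4 – December 31, 2027: 150 days × 80 tonnes/day = 12,000 tonnes at €3.57/tonne → €42,840.00

€81,409.60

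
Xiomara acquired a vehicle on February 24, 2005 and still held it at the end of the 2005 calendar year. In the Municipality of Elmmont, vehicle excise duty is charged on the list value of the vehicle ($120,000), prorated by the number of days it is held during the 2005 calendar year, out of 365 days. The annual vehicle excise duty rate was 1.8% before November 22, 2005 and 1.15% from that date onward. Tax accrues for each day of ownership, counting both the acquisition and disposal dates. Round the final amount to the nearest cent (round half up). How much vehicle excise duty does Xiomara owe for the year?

$1,754.96

February 24 – November 21, 2005: 271 days at 1.8% → $120,000 × 1.8% × 271/365 = $1,603.7260
November 22 – December 31, 2005: 40 days at 1.15% → $120,000 × 1.15% × 40/365 = $151.2329
Total = $1,754.9589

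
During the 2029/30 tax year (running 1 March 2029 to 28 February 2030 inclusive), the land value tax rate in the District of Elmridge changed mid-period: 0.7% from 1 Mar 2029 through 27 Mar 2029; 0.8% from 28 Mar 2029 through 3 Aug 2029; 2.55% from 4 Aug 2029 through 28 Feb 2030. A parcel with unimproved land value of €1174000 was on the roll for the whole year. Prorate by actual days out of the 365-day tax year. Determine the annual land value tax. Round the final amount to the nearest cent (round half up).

1 Mar – 27 Mar 2029: 27 days at 0.7% → €1174000 × 0.7% × 27/365 = €607.9068
28 Mar – 3 Aug 2029: 129 days at 0.8% → €1174000 × 0.8% × 129/365 = €3319.3644
4 Aug 2029 – 28 Feb 2030: 209 days at 2.55% → €1174000 × 2.55% × 209/365 = €17142.0082
Total = €21069.2795

€21069.28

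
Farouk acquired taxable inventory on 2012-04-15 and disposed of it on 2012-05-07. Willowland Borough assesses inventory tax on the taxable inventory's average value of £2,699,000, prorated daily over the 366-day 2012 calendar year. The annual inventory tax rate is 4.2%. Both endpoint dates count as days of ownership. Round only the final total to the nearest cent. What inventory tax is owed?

Days held (2012-04-15 to 2012-05-07): 23 out of 366
Tax = £2,699,000 × 4.2% × 23/366 = £7,123.5902

£7,123.59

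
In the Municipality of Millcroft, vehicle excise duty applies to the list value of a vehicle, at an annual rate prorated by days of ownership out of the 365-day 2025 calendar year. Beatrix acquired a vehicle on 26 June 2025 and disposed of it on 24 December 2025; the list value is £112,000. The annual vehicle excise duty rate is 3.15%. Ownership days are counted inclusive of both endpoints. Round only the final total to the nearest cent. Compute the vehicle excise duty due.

Days held (26 June – 24 December 2025): 182 out of 365
Tax = £112,000 × 3.15% × 182/365 = £1,759.1671

£1,759.17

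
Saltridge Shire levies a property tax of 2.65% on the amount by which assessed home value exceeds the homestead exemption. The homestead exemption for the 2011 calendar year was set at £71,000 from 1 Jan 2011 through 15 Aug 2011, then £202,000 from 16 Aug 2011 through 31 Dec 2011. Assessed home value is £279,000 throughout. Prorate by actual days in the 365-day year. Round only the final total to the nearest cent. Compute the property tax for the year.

£4,199.49

1 Jan – 15 Aug 2011: 227 days, exemption £71,000 → (£279,000 − £71,000) × 2.65% × 227/365 = £3,428.0110
16 Aug – 31 Dec 2011: 138 days, exemption £202,000 → (£279,000 − £202,000) × 2.65% × 138/365 = £771.4767
Total = £4,199.4877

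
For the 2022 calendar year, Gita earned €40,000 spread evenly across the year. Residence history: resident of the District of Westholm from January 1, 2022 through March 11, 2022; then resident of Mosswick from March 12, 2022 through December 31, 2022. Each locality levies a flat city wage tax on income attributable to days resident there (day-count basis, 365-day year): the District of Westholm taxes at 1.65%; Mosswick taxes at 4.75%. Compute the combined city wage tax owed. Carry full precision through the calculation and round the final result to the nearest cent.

The District of Westholm, January 1 – March 11, 2022: 70 days → €40,000 × 1.65% × 70/365 = €126.5753
Mosswick, March 12 – December 31, 2022: 295 days → €40,000 × 4.75% × 295/365 = €1,535.6164
Total = €1,662.1918

€1,662.19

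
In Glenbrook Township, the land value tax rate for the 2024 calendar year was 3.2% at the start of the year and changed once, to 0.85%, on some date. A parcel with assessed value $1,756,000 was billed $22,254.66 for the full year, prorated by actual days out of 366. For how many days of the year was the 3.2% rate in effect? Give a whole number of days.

65 days

Let d = days at the first rate; then 366 − d days at the second rate.
$1,756,000 × [3.2%·d + 0.85%·(366−d)] / 366 = $22,254.66
Solving gives d = 65, so the new rate took effect on March 6, 2024.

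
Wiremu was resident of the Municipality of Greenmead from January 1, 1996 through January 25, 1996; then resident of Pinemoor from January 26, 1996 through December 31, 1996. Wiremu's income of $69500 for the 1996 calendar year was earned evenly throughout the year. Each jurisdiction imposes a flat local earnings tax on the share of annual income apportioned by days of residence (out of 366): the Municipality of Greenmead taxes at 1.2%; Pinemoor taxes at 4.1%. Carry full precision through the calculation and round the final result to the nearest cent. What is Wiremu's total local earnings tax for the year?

The Municipality of Greenmead, January 1 – January 25, 1996: 25 days → $69500 × 1.2% × 25/366 = $56.9672
Pinemoor, January 26 – December 31, 1996: 341 days → $69500 × 4.1% × 341/366 = $2654.8620
Total = $2711.8292

$2711.83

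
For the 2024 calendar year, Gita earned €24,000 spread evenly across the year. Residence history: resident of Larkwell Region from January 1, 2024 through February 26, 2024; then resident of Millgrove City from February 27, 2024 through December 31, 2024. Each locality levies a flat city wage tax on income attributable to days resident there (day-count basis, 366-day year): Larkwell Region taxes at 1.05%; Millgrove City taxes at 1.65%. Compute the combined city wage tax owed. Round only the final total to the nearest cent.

€373.57

Larkwell Region, January 1 – February 26, 2024: 57 days → €24,000 × 1.05% × 57/366 = €39.2459
Millgrove City, February 27 – December 31, 2024: 309 days → €24,000 × 1.65% × 309/366 = €334.3279
Total = €373.5738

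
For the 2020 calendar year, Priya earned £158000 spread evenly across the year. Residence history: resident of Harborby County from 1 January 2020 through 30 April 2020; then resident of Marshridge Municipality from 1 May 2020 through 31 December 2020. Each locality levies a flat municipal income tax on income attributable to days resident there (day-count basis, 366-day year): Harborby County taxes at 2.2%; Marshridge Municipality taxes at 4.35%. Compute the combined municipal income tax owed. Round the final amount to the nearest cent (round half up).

£5749.95

Harborby County, 1 January – 30 April 2020: 121 days → £158000 × 2.2% × 121/366 = £1149.1694
Marshridge Municipality, 1 May – 31 December 2020: 245 days → £158000 × 4.35% × 245/366 = £4600.7787
Total = £5749.9481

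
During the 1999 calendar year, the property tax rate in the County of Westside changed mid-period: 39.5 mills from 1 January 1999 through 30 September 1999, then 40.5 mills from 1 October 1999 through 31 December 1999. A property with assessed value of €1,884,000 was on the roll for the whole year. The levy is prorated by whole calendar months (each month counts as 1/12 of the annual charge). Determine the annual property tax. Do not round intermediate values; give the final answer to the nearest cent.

€74,889.00

1 January – 30 September 1999: 9 months at 39.5 mills → €1,884,000 × 3.95% × 9/12 = €55,813.5000
1 October – 31 December 1999: 3 months at 40.5 mills → €1,884,000 × 4.05% × 3/12 = €19,075.5000
Total = €74,889.0000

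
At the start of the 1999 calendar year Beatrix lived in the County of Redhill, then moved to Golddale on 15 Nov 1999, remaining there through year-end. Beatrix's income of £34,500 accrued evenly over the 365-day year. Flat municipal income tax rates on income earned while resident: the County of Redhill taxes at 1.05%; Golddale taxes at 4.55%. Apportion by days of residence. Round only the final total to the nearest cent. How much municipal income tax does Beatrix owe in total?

The County of Redhill, 1 Jan – 14 Nov 1999: 318 days → £34,500 × 1.05% × 318/365 = £315.6041
Golddale, 15 Nov – 31 Dec 1999: 47 days → £34,500 × 4.55% × 47/365 = £202.1322
Total = £517.7363

£517.74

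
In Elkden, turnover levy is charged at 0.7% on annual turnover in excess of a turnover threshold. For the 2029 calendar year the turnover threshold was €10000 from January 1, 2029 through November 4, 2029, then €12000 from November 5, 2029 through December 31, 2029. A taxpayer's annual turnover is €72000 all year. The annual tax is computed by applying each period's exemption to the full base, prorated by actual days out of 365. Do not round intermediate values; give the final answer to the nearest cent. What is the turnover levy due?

€431.81

January 1 – November 4, 2029: 308 days, exemption €10000 → (€72000 − €10000) × 0.7% × 308/365 = €366.2247
November 5 – December 31, 2029: 57 days, exemption €12000 → (€72000 − €12000) × 0.7% × 57/365 = €65.5890
Total = €431.8137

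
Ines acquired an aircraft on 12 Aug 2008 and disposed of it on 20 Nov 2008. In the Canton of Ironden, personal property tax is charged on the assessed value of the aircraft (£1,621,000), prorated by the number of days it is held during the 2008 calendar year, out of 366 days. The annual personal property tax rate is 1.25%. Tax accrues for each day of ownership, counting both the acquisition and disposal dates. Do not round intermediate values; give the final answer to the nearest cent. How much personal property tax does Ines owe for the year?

Days held (12 Aug – 20 Nov 2008): 101 out of 366
Tax = £1,621,000 × 1.25% × 101/366 = £5,591.5642

£5,591.56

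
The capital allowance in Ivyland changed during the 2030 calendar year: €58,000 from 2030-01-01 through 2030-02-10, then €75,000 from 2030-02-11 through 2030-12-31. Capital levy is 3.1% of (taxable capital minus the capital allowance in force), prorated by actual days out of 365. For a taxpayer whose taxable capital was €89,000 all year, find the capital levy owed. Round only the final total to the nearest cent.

€493.20

2030-01-01 to 2030-02-10: 41 days, exemption €58,000 → (€89,000 − €58,000) × 3.1% × 41/365 = €107.9479
2030-02-11 to 2030-12-31: 324 days, exemption €75,000 → (€89,000 − €75,000) × 3.1% × 324/365 = €385.2493
Total = €493.1973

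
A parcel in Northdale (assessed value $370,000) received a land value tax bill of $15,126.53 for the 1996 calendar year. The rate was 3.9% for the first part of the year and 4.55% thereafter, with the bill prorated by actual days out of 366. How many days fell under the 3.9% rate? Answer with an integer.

Let d = days at the first rate; then 366 − d days at the second rate.
$370,000 × [3.9%·d + 4.55%·(366−d)] / 366 = $15,126.53
Solving gives d = 260, so the new rate took effect on September 17, 1996.

260 days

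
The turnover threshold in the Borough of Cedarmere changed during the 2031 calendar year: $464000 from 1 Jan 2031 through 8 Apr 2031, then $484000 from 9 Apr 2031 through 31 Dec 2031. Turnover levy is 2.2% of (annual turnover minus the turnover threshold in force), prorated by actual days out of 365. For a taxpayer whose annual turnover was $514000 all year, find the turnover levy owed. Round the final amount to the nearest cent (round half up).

$778.14

1 Jan – 8 Apr 2031: 98 days, exemption $464000 → ($514000 − $464000) × 2.2% × 98/365 = $295.3425
9 Apr – 31 Dec 2031: 267 days, exemption $484000 → ($514000 − $484000) × 2.2% × 267/365 = $482.7945
Total = $778.1370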